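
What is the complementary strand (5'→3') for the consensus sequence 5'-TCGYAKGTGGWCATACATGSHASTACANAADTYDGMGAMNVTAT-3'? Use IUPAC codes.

Standard pairs A↔T, G↔C; ambiguity codes pair Y↔R, M↔K, W↔W, S↔S, D↔H, V↔B, N↔N. Complement (AGCRTMCACCWGTATGTACSDTSATGTNTTHARHCKCTKNBATA), then reverse for 5'→3'.

5'-ATABNKTCKCHRAHTTNTGTASTDSCATGTATGWCCACMTRCGA-3'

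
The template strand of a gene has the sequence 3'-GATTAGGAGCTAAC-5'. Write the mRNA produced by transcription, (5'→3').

Reading the template 3'→5' as shown, RNA polymerase pairs each base (A→U, T→A, G↔C) to build mRNA 5'→3' directly.

5'-CUAAUCCUCGAUUG-3'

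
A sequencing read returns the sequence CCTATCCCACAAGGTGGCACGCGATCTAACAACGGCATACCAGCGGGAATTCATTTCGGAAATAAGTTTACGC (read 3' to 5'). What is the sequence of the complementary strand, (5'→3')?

5′-GGATAGGGTGTTCCACCGTGCGCTAGATTGTTGCCGTATGGTCGCCCTTAAGTAAAGCCTTTATTCAAATGCG-3′

The strand is given 3'→5', so its complement runs 5'→3' in the same left-to-right order: pair each base A↔T, G↔C.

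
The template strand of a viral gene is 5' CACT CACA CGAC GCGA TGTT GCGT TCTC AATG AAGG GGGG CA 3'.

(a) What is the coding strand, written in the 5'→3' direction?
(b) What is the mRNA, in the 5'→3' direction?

(a) 5'-TGCCCCCCTTCATTGAGAACGCAACATCGCGTCGTGTGAGTG-3'
(b) 5'-UGCCCCCCUUCAUUGAGAACGCAACAUCGCGUCGUGUGAGUG-3'

(a) The coding strand is the reverse complement of the template: complement GTGAGTGTGCTGCGCTACAACGCAAGAGTTACTTCCCCCCGT, then reverse.
(b) mRNA has the coding-strand sequence with T→U.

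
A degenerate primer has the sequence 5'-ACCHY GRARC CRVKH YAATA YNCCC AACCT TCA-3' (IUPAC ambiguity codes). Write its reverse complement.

Standard pairs A↔T, G↔C; ambiguity codes pair R↔Y, K↔M, H↔D, V↔B, N↔N. Complement (TGGDRCYTYGGYBMDRTTATRNGGGTTGGAAGT), then reverse for 5'→3'.

5'-TGAAGGTTGGGNRTATTRDMBYGGYTYCRDGGT-3'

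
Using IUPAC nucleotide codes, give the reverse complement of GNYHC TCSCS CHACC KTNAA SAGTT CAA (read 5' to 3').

Standard pairs A↔T, G↔C; ambiguity codes pair Y↔R, K↔M, S↔S, H↔D, N↔N. Complement (CNRDGAGSGSGDTGGMANTTSTCAAGTT), then reverse for 5'→3'.

5′-TTGAACTSTTNAMGGTDGSGSGAGDRNC-3′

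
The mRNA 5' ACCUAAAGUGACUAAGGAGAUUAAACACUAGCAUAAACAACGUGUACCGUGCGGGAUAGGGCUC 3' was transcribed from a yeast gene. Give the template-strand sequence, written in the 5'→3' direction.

Replace U with T to get the coding DNA strand: ACCTAAAGTGACTAAGGAGATTAAACACTAGCATAAACAACGTGTACCGTGCGGGATAGGGCTC. The template strand is its reverse complement (complement TGGATTTCACTGATTCCTCTAATTTGTGATCGTATTTGTTGCACATGGCACGCCCTATCCCGAG, then reverse).

5'-GAGCCCTATCCCGCACGGTACACGTTGTTTATGCTAGTGTTTAATCTCCTTAGTCACTTTAGGT-3'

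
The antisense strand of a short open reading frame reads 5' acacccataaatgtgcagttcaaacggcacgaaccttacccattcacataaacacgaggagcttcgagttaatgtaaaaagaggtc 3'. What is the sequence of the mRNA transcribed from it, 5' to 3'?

RNA polymerase reads the template 3'→5' and synthesizes mRNA 5'→3' by base-pairing (A→U, T→A, G↔C). The complement of the template is TGTGGGTATTTACACGTCAAGTTTGCCGTGCTTGGAATGGGTAAGTGTATTTGTGCTCCTCGAAGCTCAATTACATTTTTCTCCAG; antiparallel, so 5'→3' the coding strand is GACCTCTTTTTACATTAACTCGAAGCTCCTCGTGTTTATGTGAATGGGTAAGGTTCGTGCCGTTTGAACTGCACATTTATGGGTGT. Replace T with U for the mRNA.

5'-GACCUCUUUUUACAUUAACUCGAAGCUCCUCGUGUUUAUGUGAAUGGGUAAGGUUCGUGCCGUUUGAACUGCACAUUUAUGGGUGU-3'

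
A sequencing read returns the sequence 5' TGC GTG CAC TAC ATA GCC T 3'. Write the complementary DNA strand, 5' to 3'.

The complement of TGCGTGCACTACATAGCCT is ACGCACGTGATGTATCGGA (A↔T, G↔C). DNA strands are antiparallel, so the complementary strand runs 3'→5'; reversing gives the 5'→3' form.

5′-AGGCTATGTAGTGCACGCA-3′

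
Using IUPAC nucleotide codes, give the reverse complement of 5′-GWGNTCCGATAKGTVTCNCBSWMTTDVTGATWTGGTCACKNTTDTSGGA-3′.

Standard pairs A↔T, G↔C; ambiguity codes pair M↔K, W↔W, S↔S, B↔V, D↔H, N↔N. Complement (CWCNAGGCTATMCABAGNGVSWKAAHBACTAWACCAGTGMNAAHASCCT), then reverse for 5'→3'.

5'-TCCSAHAANMGTGACCAWATCABHAAKWSVGNGABACMTATCGGANCWC-3'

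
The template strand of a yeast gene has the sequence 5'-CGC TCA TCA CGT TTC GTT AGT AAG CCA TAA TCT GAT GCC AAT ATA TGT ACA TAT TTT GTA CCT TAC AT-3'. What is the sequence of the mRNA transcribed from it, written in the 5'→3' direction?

The mRNA has the sequence of the coding strand (reverse complement of the template) with T→U. Reverse complement of CGCTCATCACGTTTCGTTAGTAAGCCATAATCTGATGCCAATATATGTACATATTTTGTACCTTACAT is ATGTAAGGTACAAAATATGTACATATATTGGCATCAGATTATGGCTTACTAACGAAACGTGATGAGCG; then T→U.

5′-AUGUAAGGUACAAAAUAUGUACAUAUAUUGGCAUCAGAUUAUGGCUUACUAACGAAACGUGAUGAGCG-3′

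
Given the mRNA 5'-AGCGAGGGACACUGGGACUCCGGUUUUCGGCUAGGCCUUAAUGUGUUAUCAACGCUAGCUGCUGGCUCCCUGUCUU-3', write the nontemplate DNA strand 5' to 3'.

5'-AGCGAGGGACACTGGGACTCCGGTTTTCGGCTAGGCCTTAATGTGTTATCAACGCTAGCTGCTGGCTCCCTGTCTT-3'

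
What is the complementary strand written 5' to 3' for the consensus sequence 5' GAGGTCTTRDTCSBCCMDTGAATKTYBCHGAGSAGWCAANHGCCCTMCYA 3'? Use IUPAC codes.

5′-TRGKAGGGCDNTTGWCTSCTCDGVRAMATTCAHKGGVSGAHYAAGACCTC-3′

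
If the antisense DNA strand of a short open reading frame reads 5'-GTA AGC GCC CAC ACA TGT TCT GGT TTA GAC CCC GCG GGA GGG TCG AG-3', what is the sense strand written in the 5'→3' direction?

The coding strand is complementary and antiparallel to the template: take the complement (A↔T, G↔C) and reverse.

5'-CTCGACCCTCCCGCGGGGTCTAAACCAGAACATGTGTGGGCGCTTAC-3'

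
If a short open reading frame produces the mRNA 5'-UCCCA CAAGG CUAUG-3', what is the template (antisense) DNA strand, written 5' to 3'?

5'-CATAGCCTTGTGGGA-3'

Replace U with T to get the coding DNA strand: TCCCACAAGGCTATG. The template strand is its reverse complement (complement AGGGTGTTCCGATAC, then reverse).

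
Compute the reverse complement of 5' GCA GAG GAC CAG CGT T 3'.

5'-AACGCTGGTCCTCTGC-3'

Reading the sequence 3'→5' and pairing each base (A↔T, G↔C) gives the reverse complement directly.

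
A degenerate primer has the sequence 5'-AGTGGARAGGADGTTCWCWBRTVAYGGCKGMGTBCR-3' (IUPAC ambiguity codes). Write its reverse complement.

5'-YGVACKCMGCCRTBAYVWGWGAACHTCCTYTCCACT-3'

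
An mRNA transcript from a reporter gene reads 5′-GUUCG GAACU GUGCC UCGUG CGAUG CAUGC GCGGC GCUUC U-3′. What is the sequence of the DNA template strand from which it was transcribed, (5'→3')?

5'-AGAAGCGCCGCGCATGCATCGCACGAGGCACAGTTCCGAAC-3'

Replace U with T to get the coding DNA strand: GTTCGGAACTGTGCCTCGTGCGATGCATGCGCGGCGCTTCT. The template strand is its reverse complement (complement CAAGCCTTGACACGGAGCACGCTACGTACGCGCCGCGAAGA, then reverse).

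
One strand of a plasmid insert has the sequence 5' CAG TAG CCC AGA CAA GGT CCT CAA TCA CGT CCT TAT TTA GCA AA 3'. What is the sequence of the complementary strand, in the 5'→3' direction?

5'-TTTGCTAAATAAGGACGTGATTGAGGACCTTGTCTGGGCTACTG-3'

The complement of CAGTAGCCCAGACAAGGTCCTCAATCACGTCCTTATTTAGCAAA is GTCATCGGGTCTGTTCCAGGAGTTAGTGCAGGAATAAATCGTTT (A↔T, G↔C). DNA strands are antiparallel, so the complementary strand runs 3'→5'; reversing gives the 5'→3' form.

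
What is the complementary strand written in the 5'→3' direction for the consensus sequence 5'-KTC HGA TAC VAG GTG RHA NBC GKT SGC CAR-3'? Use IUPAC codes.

5'-YTGGCSAMCGVNTDYCACCTBGTATCDGAM-3'

Standard pairs A↔T, G↔C; ambiguity codes pair R↔Y, K↔M, S↔S, B↔V, H↔D, N↔N. Complement (MAGDCTATGBTCCACYDTNVGCMASCGGTY), then reverse for 5'→3'.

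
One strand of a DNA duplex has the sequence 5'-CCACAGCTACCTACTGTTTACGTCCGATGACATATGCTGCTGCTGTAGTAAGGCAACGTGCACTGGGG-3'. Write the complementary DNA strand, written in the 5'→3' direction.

5'-CCCCAGTGCACGTTGCCTTACTACAGCAGCAGCATATGTCATCGGACGTAAACAGTAGGTAGCTGTGG-3'

The complement of CCACAGCTACCTACTGTTTACGTCCGATGACATATGCTGCTGCTGTAGTAAGGCAACGTGCACTGGGG is GGTGTCGATGGATGACAAATGCAGGCTACTGTATACGACGACGACATCATTCCGTTGCACGTGACCCC (A↔T, G↔C). DNA strands are antiparallel, so the complementary strand runs 3'→5'; reversing gives the 5'→3' form.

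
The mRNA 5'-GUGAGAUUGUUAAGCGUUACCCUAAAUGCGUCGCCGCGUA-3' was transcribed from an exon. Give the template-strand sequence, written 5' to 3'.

5'-TACGCGGCGACGCATTTAGGGTAACGCTTAACAATCTCAC-3'

Replace U with T to get the coding DNA strand: GTGAGATTGTTAAGCGTTACCCTAAATGCGTCGCCGCGTA. The template strand is its reverse complement (complement CACTCTAACAATTCGCAATGGGATTTACGCAGCGGCGCAT, then reverse).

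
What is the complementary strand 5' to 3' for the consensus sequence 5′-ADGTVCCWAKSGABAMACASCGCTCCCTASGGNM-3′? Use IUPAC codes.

5′-KNCCSTAGGGAGCGSTGTKTVTCSMTWGGBACHT-3′

Standard pairs A↔T, G↔C; ambiguity codes pair M↔K, W↔W, S↔S, B↔V, D↔H, N↔N. Complement (THCABGGWTMSCTVTKTGTSGCGAGGGATSCCNK), then reverse for 5'→3'.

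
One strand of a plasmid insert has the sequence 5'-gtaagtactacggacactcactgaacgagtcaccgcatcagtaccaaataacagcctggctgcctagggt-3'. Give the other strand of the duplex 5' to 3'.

5'-ACCCTAGGCAGCCAGGCTGTTATTTGGTACTGATGCGGTGACTCGTTCAGTGAGTGTCCGTAGTACTTAC-3'

Pairing A↔T and G↔C gives CATTCATGATGCCTGTGAGTGACTTGCTCAGTGGCGTAGTCATGGTTTATTGTCGGACCGACGGATCCCA, running 3'→5'. Reverse for the 5'→3' convention.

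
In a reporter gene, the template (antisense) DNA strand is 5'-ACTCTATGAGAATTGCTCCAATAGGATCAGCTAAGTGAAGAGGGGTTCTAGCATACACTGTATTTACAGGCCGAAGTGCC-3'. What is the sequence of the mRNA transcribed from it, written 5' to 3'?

5'-GGCACUUCGGCCUGUAAAUACAGUGUAUGCUAGAACCCCUCUUCACUUAGCUGAUCCUAUUGGAGCAAUUCUCAUAGAGU-3'

RNA polymerase reads the template 3'→5' and synthesizes mRNA 5'→3' by base-pairing (A→U, T→A, G↔C). The complement of the template is TGAGATACTCTTAACGAGGTTATCCTAGTCGATTCACTTCTCCCCAAGATCGTATGTGACATAAATGTCCGGCTTCACGG; antiparallel, so 5'→3' the coding strand is GGCACTTCGGCCTGTAAATACAGTGTATGCTAGAACCCCTCTTCACTTAGCTGATCCTATTGGAGCAATTCTCATAGAGT. Replace T with U for the mRNA.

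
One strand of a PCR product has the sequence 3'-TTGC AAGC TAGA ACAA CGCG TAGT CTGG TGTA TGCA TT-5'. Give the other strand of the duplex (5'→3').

The strand is given 3'→5', so its complement runs 5'→3' in the same left-to-right order: pair each base A↔T, G↔C.

5'-AACGTTCGATCTTGTTGCGCATCAGACCACATACGTAA-3'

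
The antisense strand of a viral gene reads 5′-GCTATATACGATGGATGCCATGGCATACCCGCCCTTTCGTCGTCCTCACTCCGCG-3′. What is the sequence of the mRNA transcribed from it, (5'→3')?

5′-CGCGGAGUGAGGACGACGAAAGGGCGGGUAUGCCAUGGCAUCCAUCGUAUAUAGC-3′

RNA polymerase reads the template 3'→5' and synthesizes mRNA 5'→3' by base-pairing (A→U, T→A, G↔C). The complement of the template is CGATATATGCTACCTACGGTACCGTATGGGCGGGAAAGCAGCAGGAGTGAGGCGC; antiparallel, so 5'→3' the coding strand is CGCGGAGTGAGGACGACGAAAGGGCGGGTATGCCATGGCATCCATCGTATATAGC. Replace T with U for the mRNA.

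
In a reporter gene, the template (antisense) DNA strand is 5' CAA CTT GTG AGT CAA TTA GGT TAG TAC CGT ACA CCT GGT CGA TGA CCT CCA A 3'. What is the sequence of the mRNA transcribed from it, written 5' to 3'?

5′-UUGGAGGUCAUCGACCAGGUGUACGGUACUAACCUAAUUGACUCACAAGUUG-3′

RNA polymerase reads the template 3'→5' and synthesizes mRNA 5'→3' by base-pairing (A→U, T→A, G↔C). The complement of the template is GTTGAACACTCAGTTAATCCAATCATGGCATGTGGACCAGCTACTGGAGGTT; antiparallel, so 5'→3' the coding strand is TTGGAGGTCATCGACCAGGTGTACGGTACTAACCTAATTGACTCACAAGTTG. Replace T with U for the mRNA.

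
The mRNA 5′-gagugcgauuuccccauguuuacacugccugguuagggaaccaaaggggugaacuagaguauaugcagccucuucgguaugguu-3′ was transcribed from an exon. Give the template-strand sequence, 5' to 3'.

5'-AACCATACCGAAGAGGCTGCATATACTCTAGTTCACCCCTTTGGTTCCCTAACCAGGCAGTGTAAACATGGGGAAATCGCACTC-3'

Replace U with T to get the coding DNA strand: GAGTGCGATTTCCCCATGTTTACACTGCCTGGTTAGGGAACCAAAGGGGTGAACTAGAGTATATGCAGCCTCTTCGGTATGGTT. The template strand is its reverse complement (complement CTCACGCTAAAGGGGTACAAATGTGACGGACCAATCCCTTGGTTTCCCCACTTGATCTCATATACGTCGGAGAAGCCATACCAA, then reverse).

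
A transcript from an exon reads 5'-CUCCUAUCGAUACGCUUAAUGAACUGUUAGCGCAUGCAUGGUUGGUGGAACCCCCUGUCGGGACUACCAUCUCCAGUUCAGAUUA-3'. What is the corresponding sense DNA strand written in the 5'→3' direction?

5'-CTCCTATCGATACGCTTAATGAACTGTTAGCGCATGCATGGTTGGTGGAACCCCCTGTCGGGACTACCATCTCCAGTTCAGATTA-3'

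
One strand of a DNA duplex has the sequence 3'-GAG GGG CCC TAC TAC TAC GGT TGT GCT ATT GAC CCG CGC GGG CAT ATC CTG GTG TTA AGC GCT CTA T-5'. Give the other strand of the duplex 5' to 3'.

5'-CTCCCCGGGATGATGATGCCAACACGATAACTGGGCGCGCCCGTATAGGACCACAATTCGCGAGATA-3'

The strand is given 3'→5', so its complement runs 5'→3' in the same left-to-right order: pair each base A↔T, G↔C.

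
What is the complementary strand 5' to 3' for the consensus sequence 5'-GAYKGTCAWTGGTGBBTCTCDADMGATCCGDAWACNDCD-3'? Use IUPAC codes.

Standard pairs A↔T, G↔C; ambiguity codes pair Y↔R, M↔K, W↔W, B↔V, D↔H, N↔N. Complement (CTRMCAGTWACCACVVAGAGHTHKCTAGGCHTWTGNHGH), then reverse for 5'→3'.

5′-HGHNGTWTHCGGATCKHTHGAGAVVCACCAWTGACMRTC-3′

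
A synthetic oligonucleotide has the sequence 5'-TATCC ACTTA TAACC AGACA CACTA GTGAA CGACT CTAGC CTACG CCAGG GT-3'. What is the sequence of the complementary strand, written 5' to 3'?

5'-ACCCTGGCGTAGGCTAGAGTCGTTCACTAGTGTGTCTGGTTATAAGTGGATA-3'

The complement of TATCCACTTATAACCAGACACACTAGTGAACGACTCTAGCCTACGCCAGGGT is ATAGGTGAATATTGGTCTGTGTGATCACTTGCTGAGATCGGATGCGGTCCCA (A↔T, G↔C). DNA strands are antiparallel, so the complementary strand runs 3'→5'; reversing gives the 5'→3' form.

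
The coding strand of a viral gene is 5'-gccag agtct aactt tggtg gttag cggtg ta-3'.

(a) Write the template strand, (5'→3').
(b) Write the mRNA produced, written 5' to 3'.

(a) 5′-TACACCGCTAACCACCAAAGTTAGACTCTGGC-3′
(b) 5′-GCCAGAGUCUAACUUUGGUGGUUAGCGGUGUA-3′

(a) The template strand is the reverse complement of the coding strand: complement CGGTCTCAGATTGAAACCACCAATCGCCACAT, then reverse.
(b) mRNA matches the coding strand with T→U.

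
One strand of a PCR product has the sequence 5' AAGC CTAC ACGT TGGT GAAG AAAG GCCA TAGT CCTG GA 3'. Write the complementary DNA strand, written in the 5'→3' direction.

5′-TCCAGGACTATGGCCTTTCTTCACCAACGTGTAGGCTT-3′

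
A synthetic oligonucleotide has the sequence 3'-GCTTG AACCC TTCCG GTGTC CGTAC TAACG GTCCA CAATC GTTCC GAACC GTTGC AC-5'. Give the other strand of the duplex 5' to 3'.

The strand is given 3'→5', so its complement runs 5'→3' in the same left-to-right order: pair each base A↔T, G↔C.

5'-CGAACTTGGGAAGGCCACAGGCATGATTGCCAGGTGTTAGCAAGGCTTGGCAACGTG-3'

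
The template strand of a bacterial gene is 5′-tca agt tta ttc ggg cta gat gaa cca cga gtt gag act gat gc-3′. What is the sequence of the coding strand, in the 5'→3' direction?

The coding strand is complementary and antiparallel to the template: take the complement (A↔T, G↔C) and reverse.

5'-GCATCAGTCTCAACTCGTGGTTCATCTAGCCCGAATAAACTTGA-3'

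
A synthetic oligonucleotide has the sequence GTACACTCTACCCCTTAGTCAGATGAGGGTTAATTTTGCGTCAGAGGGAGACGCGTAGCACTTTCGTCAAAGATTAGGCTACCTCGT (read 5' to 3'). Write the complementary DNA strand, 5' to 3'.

The complement of GTACACTCTACCCCTTAGTCAGATGAGGGTTAATTTTGCGTCAGAGGGAGACGCGTAGCACTTTCGTCAAAGATTAGGCTACCTCGT is CATGTGAGATGGGGAATCAGTCTACTCCCAATTAAAACGCAGTCTCCCTCTGCGCATCGTGAAAGCAGTTTCTAATCCGATGGAGCA (A↔T, G↔C). DNA strands are antiparallel, so the complementary strand runs 3'→5'; reversing gives the 5'→3' form.

5′-ACGAGGTAGCCTAATCTTTGACGAAAGTGCTACGCGTCTCCCTCTGACGCAAAATTAACCCTCATCTGACTAAGGGGTAGAGTGTAC-3′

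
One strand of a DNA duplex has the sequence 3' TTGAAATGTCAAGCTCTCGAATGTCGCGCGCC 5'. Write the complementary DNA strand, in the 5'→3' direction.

5'-AACTTTACAGTTCGAGAGCTTACAGCGCGCGG-3'

The strand is given 3'→5', so its complement runs 5'→3' in the same left-to-right order: pair each base A↔T, G↔C.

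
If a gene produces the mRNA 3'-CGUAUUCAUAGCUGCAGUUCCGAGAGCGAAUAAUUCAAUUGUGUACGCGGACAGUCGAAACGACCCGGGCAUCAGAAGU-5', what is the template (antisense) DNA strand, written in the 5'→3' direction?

5'-GCATAAGTATCGACGTCAAGGCTCTCGCTTATTAAGTTAACACATGCGCCTGTCAGCTTTGCTGGGCCCGTAGTCTTCA-3'

Written 5'→3' the mRNA is UGAAGACUACGGGCCCAGCAAAGCUGACAGGCGCAUGUGUUAACUUAAUAAGCGAGAGCCUUGACGUCGAUACUUAUGC, so the coding DNA strand is TGAAGACTACGGGCCCAGCAAAGCTGACAGGCGCATGTGTTAACTTAATAAGCGAGAGCCTTGACGTCGATACTTATGC. The template is its reverse complement.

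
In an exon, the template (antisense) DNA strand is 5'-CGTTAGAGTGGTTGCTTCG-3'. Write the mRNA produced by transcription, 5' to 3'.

5'-CGAAGCAACCACUCUAACG-3'

RNA polymerase reads the template 3'→5' and synthesizes mRNA 5'→3' by base-pairing (A→U, T→A, G↔C). The complement of the template is GCAATCTCACCAACGAAGC; antiparallel, so 5'→3' the coding strand is CGAAGCAACCACTCTAACG. Replace T with U for the mRNA.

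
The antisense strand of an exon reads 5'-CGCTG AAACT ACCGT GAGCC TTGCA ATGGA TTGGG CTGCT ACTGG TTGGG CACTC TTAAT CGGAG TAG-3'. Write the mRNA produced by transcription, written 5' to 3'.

5'-CUACUCCGAUUAAGAGUGCCCAACCAGUAGCAGCCCAAUCCAUUGCAAGGCUCACGGUAGUUUCAGCG-3'

The mRNA has the sequence of the coding strand (reverse complement of the template) with T→U. Reverse complement of CGCTGAAACTACCGTGAGCCTTGCAATGGATTGGGCTGCTACTGGTTGGGCACTCTTAATCGGAGTAG is CTACTCCGATTAAGAGTGCCCAACCAGTAGCAGCCCAATCCATTGCAAGGCTCACGGTAGTTTCAGCG; then T→U.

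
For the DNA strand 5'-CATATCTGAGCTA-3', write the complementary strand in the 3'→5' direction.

Base-pairing A↔T, G↔C gives the complement. The complementary strand is antiparallel, so paired with a 5'→3' strand it runs 3'→5'.

3'-GTATAGACTCGAT-5'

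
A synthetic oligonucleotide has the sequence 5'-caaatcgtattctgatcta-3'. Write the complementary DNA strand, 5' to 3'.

5'-TAGATCAGAATACGATTTG-3'

The complement of CAAATCGTATTCTGATCTA is GTTTAGCATAAGACTAGAT (A↔T, G↔C). DNA strands are antiparallel, so the complementary strand runs 3'→5'; reversing gives the 5'→3' form.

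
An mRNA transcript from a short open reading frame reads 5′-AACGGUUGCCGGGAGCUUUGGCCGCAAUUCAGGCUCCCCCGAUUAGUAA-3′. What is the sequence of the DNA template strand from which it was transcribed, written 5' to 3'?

5′-TTACTAATCGGGGGAGCCTGAATTGCGGCCAAAGCTCCCGGCAACCGTT-3′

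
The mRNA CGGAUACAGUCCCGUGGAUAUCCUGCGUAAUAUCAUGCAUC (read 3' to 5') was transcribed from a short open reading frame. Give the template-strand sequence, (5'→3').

5'-GCCTATGTCAGGGCACCTATAGGACGCATTATAGTACGTAG-3'

Written 5'→3' the mRNA is CUACGUACUAUAAUGCGUCCUAUAGGUGCCCUGACAUAGGC, so the coding DNA strand is CTACGTACTATAATGCGTCCTATAGGTGCCCTGACATAGGC. The template is its reverse complement.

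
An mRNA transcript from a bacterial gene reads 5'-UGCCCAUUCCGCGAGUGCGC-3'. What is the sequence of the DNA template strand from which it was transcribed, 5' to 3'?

5′-GCGCACTCGCGGAATGGGCA-3′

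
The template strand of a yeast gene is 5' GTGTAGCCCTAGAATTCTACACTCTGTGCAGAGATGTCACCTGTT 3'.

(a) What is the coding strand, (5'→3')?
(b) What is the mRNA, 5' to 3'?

(a) 5'-AACAGGTGACATCTCTGCACAGAGTGTAGAATTCTAGGGCTACAC-3'
(b) 5'-AACAGGUGACAUCUCUGCACAGAGUGUAGAAUUCUAGGGCUACAC-3'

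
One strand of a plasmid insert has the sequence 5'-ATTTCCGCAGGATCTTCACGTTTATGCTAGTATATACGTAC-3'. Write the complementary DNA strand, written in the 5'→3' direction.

Pairing A↔T and G↔C gives TAAAGGCGTCCTAGAAGTGCAAATACGATCATATATGCATG, running 3'→5'. Reverse for the 5'→3' convention.

5'-GTACGTATATACTAGCATAAACGTGAAGATCCTGCGGAAAT-3'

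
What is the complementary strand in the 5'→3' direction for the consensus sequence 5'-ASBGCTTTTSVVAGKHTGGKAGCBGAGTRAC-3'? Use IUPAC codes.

Standard pairs A↔T, G↔C; ambiguity codes pair R↔Y, K↔M, S↔S, B↔V, H↔D. Complement (TSVCGAAAASBBTCMDACCMTCGVCTCAYTG), then reverse for 5'→3'.

5'-GTYACTCVGCTMCCADMCTBBSAAAAGCVST-3'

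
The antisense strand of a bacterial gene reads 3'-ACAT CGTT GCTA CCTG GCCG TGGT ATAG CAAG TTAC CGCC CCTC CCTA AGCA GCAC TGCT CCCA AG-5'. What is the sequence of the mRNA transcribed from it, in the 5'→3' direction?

Reading the template 3'→5' as shown, RNA polymerase pairs each base (A→U, T→A, G↔C) to build mRNA 5'→3' directly.

5'-UGUAGCAACGAUGGACCGGCACCAUAUCGUUCAAUGGCGGGGAGGGAUUCGUCGUGACGAGGGUUC-3'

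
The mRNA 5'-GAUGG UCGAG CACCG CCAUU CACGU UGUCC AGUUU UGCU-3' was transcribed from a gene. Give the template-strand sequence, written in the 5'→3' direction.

5'-AGCAAAACTGGACAACGTGAATGGCGGTGCTCGACCATC-3'

Replace U with T to get the coding DNA strand: GATGGTCGAGCACCGCCATTCACGTTGTCCAGTTTTGCT. The template strand is its reverse complement (complement CTACCAGCTCGTGGCGGTAAGTGCAACAGGTCAAAACGA, then reverse).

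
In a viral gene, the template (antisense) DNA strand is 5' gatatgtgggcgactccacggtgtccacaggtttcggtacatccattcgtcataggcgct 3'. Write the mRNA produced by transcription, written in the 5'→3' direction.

The mRNA has the sequence of the coding strand (reverse complement of the template) with T→U. Reverse complement of GATATGTGGGCGACTCCACGGTGTCCACAGGTTTCGGTACATCCATTCGTCATAGGCGCT is AGCGCCTATGACGAATGGATGTACCGAAACCTGTGGACACCGTGGAGTCGCCCACATATC; then T→U.

5'-AGCGCCUAUGACGAAUGGAUGUACCGAAACCUGUGGACACCGUGGAGUCGCCCACAUAUC-3'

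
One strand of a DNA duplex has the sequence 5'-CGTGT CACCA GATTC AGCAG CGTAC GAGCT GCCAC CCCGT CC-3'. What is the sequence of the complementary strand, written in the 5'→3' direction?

Pairing A↔T and G↔C gives GCACAGTGGTCTAAGTCGTCGCATGCTCGACGGTGGGGCAGG, running 3'→5'. Reverse for the 5'→3' convention.

5'-GGACGGGGTGGCAGCTCGTACGCTGCTGAATCTGGTGACACG-3'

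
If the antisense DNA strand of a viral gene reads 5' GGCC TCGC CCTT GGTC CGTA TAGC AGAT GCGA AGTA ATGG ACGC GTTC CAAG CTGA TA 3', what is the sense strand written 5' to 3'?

The coding strand is complementary and antiparallel to the template: take the complement (A↔T, G↔C) and reverse.

5′-TATCAGCTTGGAACGCGTCCATTACTTCGCATCTGCTATACGGACCAAGGGCGAGGCC-3′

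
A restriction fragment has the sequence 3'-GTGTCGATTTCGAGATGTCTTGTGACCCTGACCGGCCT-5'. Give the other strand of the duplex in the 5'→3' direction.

The strand is given 3'→5', so its complement runs 5'→3' in the same left-to-right order: pair each base A↔T, G↔C.

5'-CACAGCTAAAGCTCTACAGAACACTGGGACTGGCCGGA-3'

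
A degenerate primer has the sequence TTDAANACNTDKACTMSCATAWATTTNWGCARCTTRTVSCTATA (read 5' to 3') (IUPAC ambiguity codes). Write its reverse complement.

Standard pairs A↔T, G↔C; ambiguity codes pair R↔Y, M↔K, W↔W, S↔S, D↔H, V↔B, N↔N. Complement (AAHTTNTGNAHMTGAKSGTATWTAAANWCGTYGAAYABSGATAT), then reverse for 5'→3'.

5'-TATAGSBAYAAGYTGCWNAAATWTATGSKAGTMHANGTNTTHAA-3'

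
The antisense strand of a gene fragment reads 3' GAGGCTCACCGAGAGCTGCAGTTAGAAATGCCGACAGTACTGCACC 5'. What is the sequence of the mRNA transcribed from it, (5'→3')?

Reading the template 3'→5' as shown, RNA polymerase pairs each base (A→U, T→A, G↔C) to build mRNA 5'→3' directly.

5'-CUCCGAGUGGCUCUCGACGUCAAUCUUUACGGCUGUCAUGACGUGG-3'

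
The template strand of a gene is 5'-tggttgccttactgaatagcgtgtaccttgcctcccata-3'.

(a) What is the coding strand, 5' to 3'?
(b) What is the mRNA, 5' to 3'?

(a) 5'-TATGGGAGGCAAGGTACACGCTATTCAGTAAGGCAACCA-3'
(b) 5′-UAUGGGAGGCAAGGUACACGCUAUUCAGUAAGGCAACCA-3′

(a) The coding strand is the reverse complement of the template: complement ACCAACGGAATGACTTATCGCACATGGAACGGAGGGTAT, then reverse.
(b) mRNA has the coding-strand sequence with T→U.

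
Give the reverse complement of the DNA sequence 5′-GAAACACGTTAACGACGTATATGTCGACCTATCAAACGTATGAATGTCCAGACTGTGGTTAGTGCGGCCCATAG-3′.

5'-CTATGGGCCGCACTAACCACAGTCTGGACATTCATACGTTTGATAGGTCGACATATACGTCGTTAACGTGTTTC-3'

Complement each base (A↔T, G↔C): CTTTGTGCAATTGCTGCATATACAGCTGGATAGTTTGCATACTTACAGGTCTGACACCAATCACGCCGGGTATC. Then reverse.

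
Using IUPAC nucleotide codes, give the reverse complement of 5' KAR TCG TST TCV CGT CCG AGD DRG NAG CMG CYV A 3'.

Standard pairs A↔T, G↔C; ambiguity codes pair R↔Y, M↔K, S↔S, D↔H, V↔B, N↔N. Complement (MTYAGCASAAGBGCAGGCTCHHYCNTCGKCGRBT), then reverse for 5'→3'.

5'-TBRGCKGCTNCYHHCTCGGACGBGAASACGAYTM-3'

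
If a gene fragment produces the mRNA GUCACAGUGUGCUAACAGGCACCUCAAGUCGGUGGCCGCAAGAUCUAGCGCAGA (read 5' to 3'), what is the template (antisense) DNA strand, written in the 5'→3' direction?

Replace U with T to get the coding DNA strand: GTCACAGTGTGCTAACAGGCACCTCAAGTCGGTGGCCGCAAGATCTAGCGCAGA. The template strand is its reverse complement (complement CAGTGTCACACGATTGTCCGTGGAGTTCAGCCACCGGCGTTCTAGATCGCGTCT, then reverse).

5'-TCTGCGCTAGATCTTGCGGCCACCGACTTGAGGTGCCTGTTAGCACACTGTGAC-3'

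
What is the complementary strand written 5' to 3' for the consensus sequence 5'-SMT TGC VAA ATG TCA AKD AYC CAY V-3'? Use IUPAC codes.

5'-BRTGGRTHMTTGACATTTBGCAAKS-3'

Standard pairs A↔T, G↔C; ambiguity codes pair Y↔R, M↔K, S↔S, D↔H, V↔B. Complement (SKAACGBTTTACAGTTMHTRGGTRB), then reverse for 5'→3'.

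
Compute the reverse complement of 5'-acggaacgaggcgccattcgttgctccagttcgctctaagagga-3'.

5'-TCCTCTTAGAGCGAACTGGAGCAACGAATGGCGCCTCGTTCCGT-3'

Complement each base (A↔T, G↔C): TGCCTTGCTCCGCGGTAAGCAACGAGGTCAAGCGAGATTCTCCT. Then reverse.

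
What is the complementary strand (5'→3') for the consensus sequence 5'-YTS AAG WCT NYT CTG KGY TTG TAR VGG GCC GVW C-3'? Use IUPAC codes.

5'-GWBCGGCCCBYTACAARCMCAGARNAGWCTTSAR-3'

Standard pairs A↔T, G↔C; ambiguity codes pair R↔Y, K↔M, W↔W, S↔S, V↔B, N↔N. Complement (RASTTCWGANRAGACMCRAACATYBCCCGGCBWG), then reverse for 5'→3'.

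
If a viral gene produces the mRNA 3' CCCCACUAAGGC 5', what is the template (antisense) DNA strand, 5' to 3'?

5'-GGGGTGATTCCG-3'

Written 5'→3' the mRNA is CGGAAUCACCCC, so the coding DNA strand is CGGAATCACCCC. The template is its reverse complement.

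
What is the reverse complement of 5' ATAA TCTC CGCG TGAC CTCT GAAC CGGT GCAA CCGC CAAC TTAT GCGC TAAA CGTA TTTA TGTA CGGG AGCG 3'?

5'-CGCTCCCGTACATAAATACGTTTAGCGCATAAGTTGGCGGTTGCACCGGTTCAGAGGTCACGCGGAGATTAT-3'

Complement each base (A↔T, G↔C): TATTAGAGGCGCACTGGAGACTTGGCCACGTTGGCGGTTGAATACGCGATTTGCATAAATACATGCCCTCGC. Then reverse.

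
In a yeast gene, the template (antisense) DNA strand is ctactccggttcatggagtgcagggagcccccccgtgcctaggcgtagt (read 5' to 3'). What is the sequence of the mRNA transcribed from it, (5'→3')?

RNA polymerase reads the template 3'→5' and synthesizes mRNA 5'→3' by base-pairing (A→U, T→A, G↔C). The complement of the template is GATGAGGCCAAGTACCTCACGTCCCTCGGGGGGGCACGGATCCGCATCA; antiparallel, so 5'→3' the coding strand is ACTACGCCTAGGCACGGGGGGGCTCCCTGCACTCCATGAACCGGAGTAG. Replace T with U for the mRNA.

5'-ACUACGCCUAGGCACGGGGGGGCUCCCUGCACUCCAUGAACCGGAGUAG-3'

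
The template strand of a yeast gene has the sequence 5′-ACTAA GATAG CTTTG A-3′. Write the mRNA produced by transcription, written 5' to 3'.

The mRNA has the sequence of the coding strand (reverse complement of the template) with T→U. Reverse complement of ACTAAGATAGCTTTGA is TCAAAGCTATCTTAGT; then T→U.

5'-UCAAAGCUAUCUUAGU-3'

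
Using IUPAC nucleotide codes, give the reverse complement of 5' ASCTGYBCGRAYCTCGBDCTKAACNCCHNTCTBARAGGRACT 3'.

5'-AGTYCCTYTVAGANDGGNGTTMAGHVCGAGRTYCGVRCAGST-3'

Standard pairs A↔T, G↔C; ambiguity codes pair R↔Y, K↔M, S↔S, B↔V, D↔H, N↔N. Complement (TSGACRVGCYTRGAGCVHGAMTTGNGGDNAGAVTYTCCYTGA), then reverse for 5'→3'.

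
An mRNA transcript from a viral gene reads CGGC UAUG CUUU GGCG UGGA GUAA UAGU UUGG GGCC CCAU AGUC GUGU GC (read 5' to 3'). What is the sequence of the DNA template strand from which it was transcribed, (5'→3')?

Replace U with T to get the coding DNA strand: CGGCTATGCTTTGGCGTGGAGTAATAGTTTGGGGCCCCATAGTCGTGTGC. The template strand is its reverse complement (complement GCCGATACGAAACCGCACCTCATTATCAAACCCCGGGGTATCAGCACACG, then reverse).

5'-GCACACGACTATGGGGCCCCAAACTATTACTCCACGCCAAAGCATAGCCG-3'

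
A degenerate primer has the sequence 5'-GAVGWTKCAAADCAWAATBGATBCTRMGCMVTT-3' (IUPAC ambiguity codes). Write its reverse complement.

5'-AABKGCKYAGVATCVATTWTGHTTTGMAWCBTC-3'

Standard pairs A↔T, G↔C; ambiguity codes pair R↔Y, M↔K, W↔W, B↔V, D↔H. Complement (CTBCWAMGTTTHGTWTTAVCTAVGAYKCGKBAA), then reverse for 5'→3'.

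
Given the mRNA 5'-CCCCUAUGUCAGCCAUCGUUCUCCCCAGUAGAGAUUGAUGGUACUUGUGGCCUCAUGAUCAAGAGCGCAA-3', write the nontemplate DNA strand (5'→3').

The coding DNA strand has the same 5'→3' sequence as the mRNA with U replaced by T.

5'-CCCCTATGTCAGCCATCGTTCTCCCCAGTAGAGATTGATGGTACTTGTGGCCTCATGATCAAGAGCGCAA-3'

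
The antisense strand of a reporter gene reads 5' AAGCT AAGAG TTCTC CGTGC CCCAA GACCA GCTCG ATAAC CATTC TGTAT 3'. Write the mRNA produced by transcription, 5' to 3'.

5'-AUACAGAAUGGUUAUCGAGCUGGUCUUGGGGCACGGAGAACUCUUAGCUU-3'

The mRNA has the sequence of the coding strand (reverse complement of the template) with T→U. Reverse complement of AAGCTAAGAGTTCTCCGTGCCCCAAGACCAGCTCGATAACCATTCTGTAT is ATACAGAATGGTTATCGAGCTGGTCTTGGGGCACGGAGAACTCTTAGCTT; then T→U.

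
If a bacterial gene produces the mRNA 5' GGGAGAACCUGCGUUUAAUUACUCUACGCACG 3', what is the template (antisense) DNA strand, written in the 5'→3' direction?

Replace U with T to get the coding DNA strand: GGGAGAACCTGCGTTTAATTACTCTACGCACG. The template strand is its reverse complement (complement CCCTCTTGGACGCAAATTAATGAGATGCGTGC, then reverse).

5′-CGTGCGTAGAGTAATTAAACGCAGGTTCTCCC-3′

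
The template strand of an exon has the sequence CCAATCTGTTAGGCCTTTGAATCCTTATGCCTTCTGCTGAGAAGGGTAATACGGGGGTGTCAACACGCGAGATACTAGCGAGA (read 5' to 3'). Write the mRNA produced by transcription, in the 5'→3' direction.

The mRNA has the sequence of the coding strand (reverse complement of the template) with T→U. Reverse complement of CCAATCTGTTAGGCCTTTGAATCCTTATGCCTTCTGCTGAGAAGGGTAATACGGGGGTGTCAACACGCGAGATACTAGCGAGA is TCTCGCTAGTATCTCGCGTGTTGACACCCCCGTATTACCCTTCTCAGCAGAAGGCATAAGGATTCAAAGGCCTAACAGATTGG; then T→U.

5'-UCUCGCUAGUAUCUCGCGUGUUGACACCCCCGUAUUACCCUUCUCAGCAGAAGGCAUAAGGAUUCAAAGGCCUAACAGAUUGG-3'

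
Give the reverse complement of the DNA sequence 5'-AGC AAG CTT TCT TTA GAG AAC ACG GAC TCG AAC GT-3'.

5'-ACGTTCGAGTCCGTGTTCTCTAAAGAAAGCTTGCT-3'

Reading the sequence 3'→5' and pairing each base (A↔T, G↔C) gives the reverse complement directly.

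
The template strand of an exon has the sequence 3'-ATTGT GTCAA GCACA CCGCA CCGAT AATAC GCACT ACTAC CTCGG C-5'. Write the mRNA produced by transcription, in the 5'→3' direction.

5'-UAACACAGUUCGUGUGGCGUGGCUAUUAUGCGUGAUGAUGGAGCCG-3'

Reading the template 3'→5' as shown, RNA polymerase pairs each base (A→U, T→A, G↔C) to build mRNA 5'→3' directly.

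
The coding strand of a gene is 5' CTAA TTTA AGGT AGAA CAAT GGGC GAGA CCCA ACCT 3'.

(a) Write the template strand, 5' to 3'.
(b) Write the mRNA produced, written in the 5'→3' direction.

(a) 5'-AGGTTGGGTCTCGCCCATTGTTCTACCTTAAATTAG-3'
(b) 5′-CUAAUUUAAGGUAGAACAAUGGGCGAGACCCAACCU-3′

(a) The template strand is the reverse complement of the coding strand: complement GATTAAATTCCATCTTGTTACCCGCTCTGGGTTGGA, then reverse.
(b) mRNA matches the coding strand with T→U.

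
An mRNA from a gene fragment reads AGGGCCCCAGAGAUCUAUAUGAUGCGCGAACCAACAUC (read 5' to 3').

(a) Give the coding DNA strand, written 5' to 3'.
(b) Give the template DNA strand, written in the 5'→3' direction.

(a) 5'-AGGGCCCCAGAGATCTATATGATGCGCGAACCAACATC-3'
(b) 5'-GATGTTGGTTCGCGCATCATATAGATCTCTGGGGCCCT-3'

(a) The coding strand matches the mRNA with U→T.
(b) The template strand is the reverse complement of the coding strand.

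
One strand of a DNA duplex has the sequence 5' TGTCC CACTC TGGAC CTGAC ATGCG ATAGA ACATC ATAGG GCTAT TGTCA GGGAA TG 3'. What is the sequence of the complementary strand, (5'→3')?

Pairing A↔T and G↔C gives ACAGGGTGAGACCTGGACTGTACGCTATCTTGTAGTATCCCGATAACAGTCCCTTAC, running 3'→5'. Reverse for the 5'→3' convention.

5'-CATTCCCTGACAATAGCCCTATGATGTTCTATCGCATGTCAGGTCCAGAGTGGGACA-3'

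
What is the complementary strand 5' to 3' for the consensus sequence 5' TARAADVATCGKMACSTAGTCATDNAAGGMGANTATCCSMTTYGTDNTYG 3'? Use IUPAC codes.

5′-CRANHACRAAKSGGATANTCKCCTTNHATGACTASGTKMCGATBHTTYTA-3′

Standard pairs A↔T, G↔C; ambiguity codes pair R↔Y, M↔K, S↔S, D↔H, V↔B, N↔N. Complement (ATYTTHBTAGCMKTGSATCAGTAHNTTCCKCTNATAGGSKAARCAHNARC), then reverse for 5'→3'.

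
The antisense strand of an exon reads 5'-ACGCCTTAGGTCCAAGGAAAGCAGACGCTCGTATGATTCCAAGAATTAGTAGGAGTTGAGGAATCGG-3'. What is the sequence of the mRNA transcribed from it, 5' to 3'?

5'-CCGAUUCCUCAACUCCUACUAAUUCUUGGAAUCAUACGAGCGUCUGCUUUCCUUGGACCUAAGGCGU-3'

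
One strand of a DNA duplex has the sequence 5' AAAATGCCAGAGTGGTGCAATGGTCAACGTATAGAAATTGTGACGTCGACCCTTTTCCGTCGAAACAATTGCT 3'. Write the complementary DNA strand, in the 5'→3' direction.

5'-AGCAATTGTTTCGACGGAAAAGGGTCGACGTCACAATTTCTATACGTTGACCATTGCACCACTCTGGCATTTT-3'

Pairing A↔T and G↔C gives TTTTACGGTCTCACCACGTTACCAGTTGCATATCTTTAACACTGCAGCTGGGAAAAGGCAGCTTTGTTAACGA, running 3'→5'. Reverse for the 5'→3' convention.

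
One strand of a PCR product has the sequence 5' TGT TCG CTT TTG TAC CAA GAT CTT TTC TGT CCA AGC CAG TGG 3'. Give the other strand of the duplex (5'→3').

Pairing A↔T and G↔C gives ACAAGCGAAAACATGGTTCTAGAAAAGACAGGTTCGGTCACC, running 3'→5'. Reverse for the 5'→3' convention.

5'-CCACTGGCTTGGACAGAAAAGATCTTGGTACAAAAGCGAACA-3'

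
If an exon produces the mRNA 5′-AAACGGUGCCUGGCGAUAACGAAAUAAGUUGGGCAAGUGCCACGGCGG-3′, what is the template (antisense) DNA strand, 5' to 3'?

5'-CCGCCGTGGCACTTGCCCAACTTATTTCGTTATCGCCAGGCACCGTTT-3'

Replace U with T to get the coding DNA strand: AAACGGTGCCTGGCGATAACGAAATAAGTTGGGCAAGTGCCACGGCGG. The template strand is its reverse complement (complement TTTGCCACGGACCGCTATTGCTTTATTCAACCCGTTCACGGTGCCGCC, then reverse).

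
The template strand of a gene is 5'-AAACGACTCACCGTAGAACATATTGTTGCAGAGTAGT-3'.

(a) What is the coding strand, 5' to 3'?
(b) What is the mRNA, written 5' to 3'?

(a) 5'-ACTACTCTGCAACAATATGTTCTACGGTGAGTCGTTT-3'
(b) 5′-ACUACUCUGCAACAAUAUGUUCUACGGUGAGUCGUUU-3′

(a) The coding strand is the reverse complement of the template: complement TTTGCTGAGTGGCATCTTGTATAACAACGTCTCATCA, then reverse.
(b) mRNA has the coding-strand sequence with T→U.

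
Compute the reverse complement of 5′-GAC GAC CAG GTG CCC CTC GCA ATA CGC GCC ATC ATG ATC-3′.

5'-GATCATGATGGCGCGTATTGCGAGGGGCACCTGGTCGTC-3'

Complement each base (A↔T, G↔C): CTGCTGGTCCACGGGGAGCGTTATGCGCGGTAGTACTAG. Then reverse.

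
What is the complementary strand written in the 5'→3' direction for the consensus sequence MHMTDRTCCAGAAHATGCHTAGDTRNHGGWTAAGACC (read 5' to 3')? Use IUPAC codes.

Standard pairs A↔T, G↔C; ambiguity codes pair R↔Y, M↔K, W↔W, D↔H, N↔N. Complement (KDKAHYAGGTCTTDTACGDATCHAYNDCCWATTCTGG), then reverse for 5'→3'.

5′-GGTCTTAWCCDNYAHCTADGCATDTTCTGGAYHAKDK-3′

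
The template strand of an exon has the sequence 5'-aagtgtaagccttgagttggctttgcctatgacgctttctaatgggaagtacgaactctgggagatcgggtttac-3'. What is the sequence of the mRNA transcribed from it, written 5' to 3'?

The mRNA has the sequence of the coding strand (reverse complement of the template) with T→U. Reverse complement of AAGTGTAAGCCTTGAGTTGGCTTTGCCTATGACGCTTTCTAATGGGAAGTACGAACTCTGGGAGATCGGGTTTAC is GTAAACCCGATCTCCCAGAGTTCGTACTTCCCATTAGAAAGCGTCATAGGCAAAGCCAACTCAAGGCTTACACTT; then T→U.

5'-GUAAACCCGAUCUCCCAGAGUUCGUACUUCCCAUUAGAAAGCGUCAUAGGCAAAGCCAACUCAAGGCUUACACUU-3'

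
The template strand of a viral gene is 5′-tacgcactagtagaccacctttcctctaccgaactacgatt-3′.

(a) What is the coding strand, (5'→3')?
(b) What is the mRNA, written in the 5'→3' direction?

(a) The coding strand is the reverse complement of the template: complement ATGCGTGATCATCTGGTGGAAAGGAGATGGCTTGATGCTAA, then reverse.
(b) mRNA has the coding-strand sequence with T→U.

(a) 5'-AATCGTAGTTCGGTAGAGGAAAGGTGGTCTACTAGTGCGTA-3'
(b) 5′-AAUCGUAGUUCGGUAGAGGAAAGGUGGUCUACUAGUGCGUA-3′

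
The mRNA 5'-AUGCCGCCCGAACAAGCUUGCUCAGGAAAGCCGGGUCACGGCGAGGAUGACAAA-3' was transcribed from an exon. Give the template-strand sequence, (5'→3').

5'-TTTGTCATCCTCGCCGTGACCCGGCTTTCCTGAGCAAGCTTGTTCGGGCGGCAT-3'

Replace U with T to get the coding DNA strand: ATGCCGCCCGAACAAGCTTGCTCAGGAAAGCCGGGTCACGGCGAGGATGACAAA. The template strand is its reverse complement (complement TACGGCGGGCTTGTTCGAACGAGTCCTTTCGGCCCAGTGCCGCTCCTACTGTTT, then reverse).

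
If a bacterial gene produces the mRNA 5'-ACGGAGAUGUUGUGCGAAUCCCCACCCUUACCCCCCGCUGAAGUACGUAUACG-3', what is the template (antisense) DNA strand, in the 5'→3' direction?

5′-CGTATACGTACTTCAGCGGGGGGTAAGGGTGGGGATTCGCACAACATCTCCGT-3′

Replace U with T to get the coding DNA strand: ACGGAGATGTTGTGCGAATCCCCACCCTTACCCCCCGCTGAAGTACGTATACG. The template strand is its reverse complement (complement TGCCTCTACAACACGCTTAGGGGTGGGAATGGGGGGCGACTTCATGCATATGC, then reverse).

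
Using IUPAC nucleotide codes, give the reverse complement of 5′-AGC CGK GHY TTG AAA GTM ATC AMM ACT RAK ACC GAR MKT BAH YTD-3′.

5'-HARDTVAMKYTCGGTMTYAGTKKTGATKACTTTCAARDCMCGGCT-3'

Standard pairs A↔T, G↔C; ambiguity codes pair R↔Y, M↔K, B↔V, D↔H. Complement (TCGGCMCDRAACTTTCAKTAGTKKTGAYTMTGGCTYKMAVTDRAH), then reverse for 5'→3'.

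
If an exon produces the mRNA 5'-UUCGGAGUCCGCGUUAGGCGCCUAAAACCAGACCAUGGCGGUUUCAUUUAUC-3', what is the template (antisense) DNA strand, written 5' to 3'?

5'-GATAAATGAAACCGCCATGGTCTGGTTTTAGGCGCCTAACGCGGACTCCGAA-3'

Replace U with T to get the coding DNA strand: TTCGGAGTCCGCGTTAGGCGCCTAAAACCAGACCATGGCGGTTTCATTTATC. The template strand is its reverse complement (complement AAGCCTCAGGCGCAATCCGCGGATTTTGGTCTGGTACCGCCAAAGTAAATAG, then reverse).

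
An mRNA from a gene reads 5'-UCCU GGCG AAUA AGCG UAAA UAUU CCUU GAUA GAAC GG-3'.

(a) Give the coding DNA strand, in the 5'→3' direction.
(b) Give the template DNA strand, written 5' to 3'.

(a) 5'-TCCTGGCGAATAAGCGTAAATATTCCTTGATAGAACGG-3'
(b) 5'-CCGTTCTATCAAGGAATATTTACGCTTATTCGCCAGGA-3'

(a) The coding strand matches the mRNA with U→T.
(b) The template strand is the reverse complement of the coding strand.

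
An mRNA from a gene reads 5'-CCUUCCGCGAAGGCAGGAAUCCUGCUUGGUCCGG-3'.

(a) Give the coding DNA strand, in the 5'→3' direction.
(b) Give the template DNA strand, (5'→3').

(a) The coding strand matches the mRNA with U→T.
(b) The template strand is the reverse complement of the coding strand.

(a) 5'-CCTTCCGCGAAGGCAGGAATCCTGCTTGGTCCGG-3'
(b) 5'-CCGGACCAAGCAGGATTCCTGCCTTCGCGGAAGG-3'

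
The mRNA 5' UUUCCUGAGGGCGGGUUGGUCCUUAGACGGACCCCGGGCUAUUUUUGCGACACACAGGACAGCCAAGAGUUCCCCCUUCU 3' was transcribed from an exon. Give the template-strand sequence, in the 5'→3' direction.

5'-AGAAGGGGGAACTCTTGGCTGTCCTGTGTGTCGCAAAAATAGCCCGGGGTCCGTCTAAGGACCAACCCGCCCTCAGGAAA-3'

Replace U with T to get the coding DNA strand: TTTCCTGAGGGCGGGTTGGTCCTTAGACGGACCCCGGGCTATTTTTGCGACACACAGGACAGCCAAGAGTTCCCCCTTCT. The template strand is its reverse complement (complement AAAGGACTCCCGCCCAACCAGGAATCTGCCTGGGGCCCGATAAAAACGCTGTGTGTCCTGTCGGTTCTCAAGGGGGAAGA, then reverse).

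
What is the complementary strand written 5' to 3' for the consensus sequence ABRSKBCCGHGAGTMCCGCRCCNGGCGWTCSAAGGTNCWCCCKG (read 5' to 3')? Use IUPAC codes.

5'-CMGGGWGNACCTTSGAWCGCCNGGYGCGGKACTCDCGGVMSYVT-3'

Standard pairs A↔T, G↔C; ambiguity codes pair R↔Y, M↔K, W↔W, S↔S, B↔V, H↔D, N↔N. Complement (TVYSMVGGCDCTCAKGGCGYGGNCCGCWAGSTTCCANGWGGGMC), then reverse for 5'→3'.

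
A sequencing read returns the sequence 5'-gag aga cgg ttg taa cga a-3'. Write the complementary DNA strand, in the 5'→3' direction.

The complement of GAGAGACGGTTGTAACGAA is CTCTCTGCCAACATTGCTT (A↔T, G↔C). DNA strands are antiparallel, so the complementary strand runs 3'→5'; reversing gives the 5'→3' form.

5'-TTCGTTACAACCGTCTCTC-3'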